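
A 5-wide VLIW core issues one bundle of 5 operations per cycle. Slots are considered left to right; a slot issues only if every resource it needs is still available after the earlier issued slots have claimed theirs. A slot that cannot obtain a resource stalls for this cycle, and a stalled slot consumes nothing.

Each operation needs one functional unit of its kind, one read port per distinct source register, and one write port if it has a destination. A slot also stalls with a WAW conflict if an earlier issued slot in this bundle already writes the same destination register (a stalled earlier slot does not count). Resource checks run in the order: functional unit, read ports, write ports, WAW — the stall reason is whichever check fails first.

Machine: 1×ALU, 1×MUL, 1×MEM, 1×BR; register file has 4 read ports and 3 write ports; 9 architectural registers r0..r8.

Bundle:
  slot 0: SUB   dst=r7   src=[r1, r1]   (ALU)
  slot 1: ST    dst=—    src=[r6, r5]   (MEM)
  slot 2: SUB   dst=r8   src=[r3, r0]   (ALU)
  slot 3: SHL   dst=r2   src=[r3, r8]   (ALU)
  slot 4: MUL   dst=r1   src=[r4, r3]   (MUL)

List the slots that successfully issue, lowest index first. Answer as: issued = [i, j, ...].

slot 0 (ALU): ISSUE — free A0,Mu1,Ld1,B1 rp3 wp2
slot 1 (MEM): ISSUE — free A0,Mu1,Ld0,B1 rp1 wp2
slot 2 (ALU): stall FU — free A0,Mu1,Ld0,B1 rp1 wp2
slot 3 (ALU): stall FU — free A0,Mu1,Ld0,B1 rp1 wp2
slot 4 (MUL): stall RD_PORT — free A0,Mu1,Ld0,B1 rp1 wp2

issued = [0, 1]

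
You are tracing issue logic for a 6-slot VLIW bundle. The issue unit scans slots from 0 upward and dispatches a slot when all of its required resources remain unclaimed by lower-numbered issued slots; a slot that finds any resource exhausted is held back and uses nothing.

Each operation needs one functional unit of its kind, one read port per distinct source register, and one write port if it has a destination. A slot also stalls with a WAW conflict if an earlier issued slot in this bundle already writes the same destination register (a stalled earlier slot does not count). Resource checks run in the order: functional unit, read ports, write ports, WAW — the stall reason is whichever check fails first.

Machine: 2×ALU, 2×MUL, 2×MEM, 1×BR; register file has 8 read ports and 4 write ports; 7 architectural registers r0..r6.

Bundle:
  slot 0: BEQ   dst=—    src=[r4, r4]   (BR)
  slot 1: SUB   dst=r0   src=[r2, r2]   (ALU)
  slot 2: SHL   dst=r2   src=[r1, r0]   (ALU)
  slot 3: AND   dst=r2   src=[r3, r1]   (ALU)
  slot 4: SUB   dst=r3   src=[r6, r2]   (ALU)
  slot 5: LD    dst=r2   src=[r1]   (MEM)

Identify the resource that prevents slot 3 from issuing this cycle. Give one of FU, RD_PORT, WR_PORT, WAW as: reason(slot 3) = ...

reason(slot 3) = FU

slot 0 (BR): ISSUE — free A2,Mu2,Ld2,B0 rp7 wp4
slot 1 (ALU): ISSUE — free A1,Mu2,Ld2,B0 rp6 wp3
slot 2 (ALU): ISSUE — free A0,Mu2,Ld2,B0 rp4 wp2
slot 3 (ALU): stall FU — free A0,Mu2,Ld2,B0 rp4 wp2
slot 4 (ALU): stall FU — free A0,Mu2,Ld2,B0 rp4 wp2
slot 5 (MEM): stall WAW — free A0,Mu2,Ld2,B0 rp4 wp2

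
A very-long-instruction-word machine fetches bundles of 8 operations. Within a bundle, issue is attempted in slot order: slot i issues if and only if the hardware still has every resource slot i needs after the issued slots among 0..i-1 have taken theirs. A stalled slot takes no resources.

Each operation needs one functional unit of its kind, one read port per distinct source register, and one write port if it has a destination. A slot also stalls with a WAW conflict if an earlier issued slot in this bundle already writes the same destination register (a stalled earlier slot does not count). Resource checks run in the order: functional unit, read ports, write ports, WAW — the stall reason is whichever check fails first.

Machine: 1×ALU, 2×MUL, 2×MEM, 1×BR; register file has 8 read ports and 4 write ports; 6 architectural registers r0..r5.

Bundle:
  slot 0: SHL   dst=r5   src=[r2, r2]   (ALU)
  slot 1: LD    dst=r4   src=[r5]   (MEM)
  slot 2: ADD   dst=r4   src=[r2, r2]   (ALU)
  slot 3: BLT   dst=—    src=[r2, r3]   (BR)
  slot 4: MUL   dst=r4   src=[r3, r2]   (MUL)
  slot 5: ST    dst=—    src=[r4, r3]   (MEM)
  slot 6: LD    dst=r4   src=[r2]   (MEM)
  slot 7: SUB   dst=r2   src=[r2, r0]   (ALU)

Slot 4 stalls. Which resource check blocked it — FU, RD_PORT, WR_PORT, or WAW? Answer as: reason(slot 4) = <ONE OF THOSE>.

reason(slot 4) = WAW

slot 0 (ALU): ISSUE — free A0,Mu2,Ld2,B1 rp7 wp3
slot 1 (MEM): ISSUE — free A0,Mu2,Ld1,B1 rp6 wp2
slot 2 (ALU): stall FU — free A0,Mu2,Ld1,B1 rp6 wp2
slot 3 (BR): ISSUE — free A0,Mu2,Ld1,B0 rp4 wp2
slot 4 (MUL): stall WAW — free A0,Mu2,Ld1,B0 rp4 wp2
slot 5 (MEM): ISSUE — free A0,Mu2,Ld0,B0 rp2 wp2
slot 6 (MEM): stall FU — free A0,Mu2,Ld0,B0 rp2 wp2
slot 7 (ALU): stall FU — free A0,Mu2,Ld0,B0 rp2 wp2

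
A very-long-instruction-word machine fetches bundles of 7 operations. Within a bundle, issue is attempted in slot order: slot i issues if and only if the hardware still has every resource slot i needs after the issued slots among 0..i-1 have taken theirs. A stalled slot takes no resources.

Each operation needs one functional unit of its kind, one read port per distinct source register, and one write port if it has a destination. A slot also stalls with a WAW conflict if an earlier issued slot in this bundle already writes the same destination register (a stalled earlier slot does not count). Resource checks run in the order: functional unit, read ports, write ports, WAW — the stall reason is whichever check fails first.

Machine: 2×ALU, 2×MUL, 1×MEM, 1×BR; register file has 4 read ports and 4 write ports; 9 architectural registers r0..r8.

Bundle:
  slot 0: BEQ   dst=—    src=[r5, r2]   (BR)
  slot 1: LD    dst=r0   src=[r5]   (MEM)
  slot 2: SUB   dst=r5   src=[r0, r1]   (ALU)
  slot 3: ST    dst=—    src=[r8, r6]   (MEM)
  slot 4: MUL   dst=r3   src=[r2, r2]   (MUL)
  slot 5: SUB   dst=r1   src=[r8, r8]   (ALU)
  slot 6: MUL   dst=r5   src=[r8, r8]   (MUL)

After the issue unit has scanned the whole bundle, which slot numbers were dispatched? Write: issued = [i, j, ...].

issued = [0, 1, 4]

[0] BR needs rd=2 wr=0: ok; after: ALU=2 MUL=2 MEM=1 BR=0, R=2, W=4
[1] MEM needs rd=1 wr=1: ok; after: ALU=2 MUL=2 MEM=0 BR=0, R=1, W=3
[2] ALU needs rd=2 wr=1: RD_PORT; after: ALU=2 MUL=2 MEM=0 BR=0, R=1, W=3
[3] MEM needs rd=2 wr=0: FU; after: ALU=2 MUL=2 MEM=0 BR=0, R=1, W=3
[4] MUL needs rd=1 wr=1: ok; after: ALU=2 MUL=1 MEM=0 BR=0, R=0, W=2
[5] ALU needs rd=1 wr=1: RD_PORT; after: ALU=2 MUL=1 MEM=0 BR=0, R=0, W=2
[6] MUL needs rd=1 wr=1: RD_PORT; after: ALU=2 MUL=1 MEM=0 BR=0, R=0, W=2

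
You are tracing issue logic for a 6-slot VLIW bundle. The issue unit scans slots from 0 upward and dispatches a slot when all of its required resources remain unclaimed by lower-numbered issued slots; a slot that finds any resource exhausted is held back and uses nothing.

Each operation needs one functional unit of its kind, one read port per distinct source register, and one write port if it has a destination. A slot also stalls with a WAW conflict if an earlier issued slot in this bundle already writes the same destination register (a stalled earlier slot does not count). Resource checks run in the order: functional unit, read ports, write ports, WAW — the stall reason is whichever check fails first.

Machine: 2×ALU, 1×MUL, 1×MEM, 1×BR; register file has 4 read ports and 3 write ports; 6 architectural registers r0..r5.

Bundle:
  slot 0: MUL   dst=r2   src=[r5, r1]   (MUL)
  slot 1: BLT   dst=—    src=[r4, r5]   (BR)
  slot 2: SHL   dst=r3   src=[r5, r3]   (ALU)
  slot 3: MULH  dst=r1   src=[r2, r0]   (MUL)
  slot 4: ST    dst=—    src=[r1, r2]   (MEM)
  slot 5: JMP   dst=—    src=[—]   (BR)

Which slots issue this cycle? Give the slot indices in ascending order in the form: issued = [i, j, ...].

issued = [0, 1]

  0. MUL→r2 ⇒ go  {2A/0Mu/1Ld/1B | 2r 2w}
  1. BR ⇒ go  {2A/0Mu/1Ld/0B | 0r 2w}
  2. ALU→r3 ⇒ no(RD_PORT)  {2A/0Mu/1Ld/0B | 0r 2w}
  3. MUL→r1 ⇒ no(FU)  {2A/0Mu/1Ld/0B | 0r 2w}
  4. MEM ⇒ no(RD_PORT)  {2A/0Mu/1Ld/0B | 0r 2w}
  5. BR ⇒ no(FU)  {2A/0Mu/1Ld/0B | 0r 2w}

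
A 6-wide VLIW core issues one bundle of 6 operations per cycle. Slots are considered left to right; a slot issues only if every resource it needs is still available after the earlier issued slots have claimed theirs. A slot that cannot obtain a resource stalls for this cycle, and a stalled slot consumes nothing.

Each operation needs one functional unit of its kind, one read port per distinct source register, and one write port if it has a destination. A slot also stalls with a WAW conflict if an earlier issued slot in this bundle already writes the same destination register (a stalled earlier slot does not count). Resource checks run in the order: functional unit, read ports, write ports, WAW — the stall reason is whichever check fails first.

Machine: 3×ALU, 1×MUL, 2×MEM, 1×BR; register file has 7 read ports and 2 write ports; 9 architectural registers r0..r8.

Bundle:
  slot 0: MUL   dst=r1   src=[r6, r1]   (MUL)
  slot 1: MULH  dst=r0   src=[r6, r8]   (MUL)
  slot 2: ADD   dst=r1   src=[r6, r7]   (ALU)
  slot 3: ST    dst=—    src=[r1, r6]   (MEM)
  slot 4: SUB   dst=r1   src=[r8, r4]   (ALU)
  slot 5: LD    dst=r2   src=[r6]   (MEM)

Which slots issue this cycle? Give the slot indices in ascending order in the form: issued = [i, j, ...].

(0) want 1×MUL +2rd +1wr — yes → AL3|MU0|ME2|BR1|rd5|wr1
(1) want 1×MUL +2rd +1wr — FU → AL3|MU0|ME2|BR1|rd5|wr1
(2) want 1×ALU +2rd +1wr — WAW → AL3|MU0|ME2|BR1|rd5|wr1
(3) want 1×MEM +2rd +0wr — yes → AL3|MU0|ME1|BR1|rd3|wr1
(4) want 1×ALU +2rd +1wr — WAW → AL3|MU0|ME1|BR1|rd3|wr1
(5) want 1×MEM +1rd +1wr — yes → AL3|MU0|ME0|BR1|rd2|wr0

issued = [0, 3, 5]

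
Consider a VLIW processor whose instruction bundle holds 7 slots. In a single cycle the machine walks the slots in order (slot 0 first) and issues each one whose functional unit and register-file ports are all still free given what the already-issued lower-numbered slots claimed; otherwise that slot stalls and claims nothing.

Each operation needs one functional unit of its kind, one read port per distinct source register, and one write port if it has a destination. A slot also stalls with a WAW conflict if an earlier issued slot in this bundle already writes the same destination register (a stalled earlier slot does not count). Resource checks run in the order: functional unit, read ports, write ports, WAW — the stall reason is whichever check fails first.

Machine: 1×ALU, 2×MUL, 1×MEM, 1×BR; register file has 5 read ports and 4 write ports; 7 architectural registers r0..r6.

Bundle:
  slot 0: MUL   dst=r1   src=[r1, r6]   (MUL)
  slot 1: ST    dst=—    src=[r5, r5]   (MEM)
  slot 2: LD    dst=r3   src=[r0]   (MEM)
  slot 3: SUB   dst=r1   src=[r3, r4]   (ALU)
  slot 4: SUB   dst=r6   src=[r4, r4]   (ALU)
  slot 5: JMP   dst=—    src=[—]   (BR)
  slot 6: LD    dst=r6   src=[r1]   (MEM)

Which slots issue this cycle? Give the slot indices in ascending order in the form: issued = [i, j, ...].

issued = [0, 1, 4, 5]

  0. MUL→r1 ⇒ go  {1A/1Mu/1Ld/1B | 3r 3w}
  1. MEM ⇒ go  {1A/1Mu/0Ld/1B | 2r 3w}
  2. MEM→r3 ⇒ no(FU)  {1A/1Mu/0Ld/1B | 2r 3w}
  3. ALU→r1 ⇒ no(WAW)  {1A/1Mu/0Ld/1B | 2r 3w}
  4. ALU→r6 ⇒ go  {0A/1Mu/0Ld/1B | 1r 2w}
  5. BR ⇒ go  {0A/1Mu/0Ld/0B | 1r 2w}
  6. MEM→r6 ⇒ no(FU)  {0A/1Mu/0Ld/0B | 1r 2w}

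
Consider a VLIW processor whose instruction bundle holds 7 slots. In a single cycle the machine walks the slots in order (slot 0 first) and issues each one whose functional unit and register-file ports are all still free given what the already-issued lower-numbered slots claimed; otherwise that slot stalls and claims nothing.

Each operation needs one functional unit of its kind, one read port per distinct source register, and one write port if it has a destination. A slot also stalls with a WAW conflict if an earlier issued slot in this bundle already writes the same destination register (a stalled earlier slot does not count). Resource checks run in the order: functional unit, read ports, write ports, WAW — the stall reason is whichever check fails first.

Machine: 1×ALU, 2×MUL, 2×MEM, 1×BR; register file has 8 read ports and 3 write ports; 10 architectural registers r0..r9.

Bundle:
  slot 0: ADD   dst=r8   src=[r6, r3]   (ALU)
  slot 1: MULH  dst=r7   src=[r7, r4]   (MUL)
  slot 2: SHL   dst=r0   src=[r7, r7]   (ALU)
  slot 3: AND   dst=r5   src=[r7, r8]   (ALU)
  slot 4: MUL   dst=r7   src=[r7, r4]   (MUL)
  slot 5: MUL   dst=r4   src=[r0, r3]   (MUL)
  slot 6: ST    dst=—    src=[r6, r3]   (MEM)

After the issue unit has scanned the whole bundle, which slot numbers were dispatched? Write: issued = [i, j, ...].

issued = [0, 1, 5, 6]

  0. ALU→r8 ⇒ go  {0A/2Mu/2Ld/1B | 6r 2w}
  1. MUL→r7 ⇒ go  {0A/1Mu/2Ld/1B | 4r 1w}
  2. ALU→r0 ⇒ no(FU)  {0A/1Mu/2Ld/1B | 4r 1w}
  3. ALU→r5 ⇒ no(FU)  {0A/1Mu/2Ld/1B | 4r 1w}
  4. MUL→r7 ⇒ no(WAW)  {0A/1Mu/2Ld/1B | 4r 1w}
  5. MUL→r4 ⇒ go  {0A/0Mu/2Ld/1B | 2r 0w}
  6. MEM ⇒ go  {0A/0Mu/1Ld/1B | 0r 0w}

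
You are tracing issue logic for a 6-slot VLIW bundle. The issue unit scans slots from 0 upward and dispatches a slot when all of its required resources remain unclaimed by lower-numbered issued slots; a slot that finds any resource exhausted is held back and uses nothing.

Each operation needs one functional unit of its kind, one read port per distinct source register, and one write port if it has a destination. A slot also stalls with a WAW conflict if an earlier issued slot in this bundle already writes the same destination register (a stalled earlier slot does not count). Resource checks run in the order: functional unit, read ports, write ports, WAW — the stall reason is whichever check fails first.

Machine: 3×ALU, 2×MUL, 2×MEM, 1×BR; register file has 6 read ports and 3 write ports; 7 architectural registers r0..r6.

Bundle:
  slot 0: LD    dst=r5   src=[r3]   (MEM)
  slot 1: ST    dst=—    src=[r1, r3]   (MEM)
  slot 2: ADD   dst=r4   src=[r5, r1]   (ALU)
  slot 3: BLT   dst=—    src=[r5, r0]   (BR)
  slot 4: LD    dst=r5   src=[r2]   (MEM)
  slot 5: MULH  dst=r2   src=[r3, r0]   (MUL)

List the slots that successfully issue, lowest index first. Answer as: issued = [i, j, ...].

  0. MEM→r5 ⇒ go  {3A/2Mu/1Ld/1B | 5r 2w}
  1. MEM ⇒ go  {3A/2Mu/0Ld/1B | 3r 2w}
  2. ALU→r4 ⇒ go  {2A/2Mu/0Ld/1B | 1r 1w}
  3. BR ⇒ no(RD_PORT)  {2A/2Mu/0Ld/1B | 1r 1w}
  4. MEM→r5 ⇒ no(FU)  {2A/2Mu/0Ld/1B | 1r 1w}
  5. MUL→r2 ⇒ no(RD_PORT)  {2A/2Mu/0Ld/1B | 1r 1w}

issued = [0, 1, 2]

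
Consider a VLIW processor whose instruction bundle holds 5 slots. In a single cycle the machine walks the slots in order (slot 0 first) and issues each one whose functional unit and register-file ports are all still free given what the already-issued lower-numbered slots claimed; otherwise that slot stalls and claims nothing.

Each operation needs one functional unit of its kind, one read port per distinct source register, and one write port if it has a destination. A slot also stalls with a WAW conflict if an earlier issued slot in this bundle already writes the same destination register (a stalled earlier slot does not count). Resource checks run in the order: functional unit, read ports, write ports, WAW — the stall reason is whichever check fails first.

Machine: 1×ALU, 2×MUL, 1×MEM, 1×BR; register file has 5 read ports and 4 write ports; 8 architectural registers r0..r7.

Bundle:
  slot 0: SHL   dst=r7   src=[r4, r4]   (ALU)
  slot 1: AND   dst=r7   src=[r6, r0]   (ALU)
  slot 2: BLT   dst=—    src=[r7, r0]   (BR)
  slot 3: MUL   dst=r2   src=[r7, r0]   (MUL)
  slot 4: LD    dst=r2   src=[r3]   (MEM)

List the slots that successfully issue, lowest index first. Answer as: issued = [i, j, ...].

(0) want 1×ALU +1rd +1wr — yes → AL0|MU2|ME1|BR1|rd4|wr3
(1) want 1×ALU +2rd +1wr — FU → AL0|MU2|ME1|BR1|rd4|wr3
(2) want 1×BR +2rd +0wr — yes → AL0|MU2|ME1|BR0|rd2|wr3
(3) want 1×MUL +2rd +1wr — yes → AL0|MU1|ME1|BR0|rd0|wr2
(4) want 1×MEM +1rd +1wr — RD_PORT → AL0|MU1|ME1|BR0|rd0|wr2

issued = [0, 2, 3]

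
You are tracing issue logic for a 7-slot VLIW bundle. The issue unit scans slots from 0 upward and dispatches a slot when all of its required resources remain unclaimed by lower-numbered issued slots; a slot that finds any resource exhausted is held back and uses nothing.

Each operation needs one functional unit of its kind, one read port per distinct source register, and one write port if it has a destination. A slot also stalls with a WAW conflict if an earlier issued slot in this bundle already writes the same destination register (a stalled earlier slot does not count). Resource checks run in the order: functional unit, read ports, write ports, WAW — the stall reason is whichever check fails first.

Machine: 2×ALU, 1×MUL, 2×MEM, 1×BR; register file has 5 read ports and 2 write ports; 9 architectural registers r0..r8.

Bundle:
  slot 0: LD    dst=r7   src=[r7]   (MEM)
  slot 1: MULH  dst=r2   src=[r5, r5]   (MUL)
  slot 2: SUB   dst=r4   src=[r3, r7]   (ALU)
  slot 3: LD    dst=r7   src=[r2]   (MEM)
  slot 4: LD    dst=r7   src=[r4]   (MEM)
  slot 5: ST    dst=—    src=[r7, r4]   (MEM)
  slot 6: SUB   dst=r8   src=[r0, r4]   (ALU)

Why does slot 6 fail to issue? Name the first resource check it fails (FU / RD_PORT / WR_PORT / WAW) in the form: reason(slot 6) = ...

reason(slot 6) = RD_PORT

(0) want 1×MEM +1rd +1wr — yes → AL2|MU1|ME1|BR1|rd4|wr1
(1) want 1×MUL +1rd +1wr — yes → AL2|MU0|ME1|BR1|rd3|wr0
(2) want 1×ALU +2rd +1wr — WR_PORT → AL2|MU0|ME1|BR1|rd3|wr0
(3) want 1×MEM +1rd +1wr — WR_PORT → AL2|MU0|ME1|BR1|rd3|wr0
(4) want 1×MEM +1rd +1wr — WR_PORT → AL2|MU0|ME1|BR1|rd3|wr0
(5) want 1×MEM +2rd +0wr — yes → AL2|MU0|ME0|BR1|rd1|wr0
(6) want 1×ALU +2rd +1wr — RD_PORT → AL2|MU0|ME0|BR1|rd1|wr0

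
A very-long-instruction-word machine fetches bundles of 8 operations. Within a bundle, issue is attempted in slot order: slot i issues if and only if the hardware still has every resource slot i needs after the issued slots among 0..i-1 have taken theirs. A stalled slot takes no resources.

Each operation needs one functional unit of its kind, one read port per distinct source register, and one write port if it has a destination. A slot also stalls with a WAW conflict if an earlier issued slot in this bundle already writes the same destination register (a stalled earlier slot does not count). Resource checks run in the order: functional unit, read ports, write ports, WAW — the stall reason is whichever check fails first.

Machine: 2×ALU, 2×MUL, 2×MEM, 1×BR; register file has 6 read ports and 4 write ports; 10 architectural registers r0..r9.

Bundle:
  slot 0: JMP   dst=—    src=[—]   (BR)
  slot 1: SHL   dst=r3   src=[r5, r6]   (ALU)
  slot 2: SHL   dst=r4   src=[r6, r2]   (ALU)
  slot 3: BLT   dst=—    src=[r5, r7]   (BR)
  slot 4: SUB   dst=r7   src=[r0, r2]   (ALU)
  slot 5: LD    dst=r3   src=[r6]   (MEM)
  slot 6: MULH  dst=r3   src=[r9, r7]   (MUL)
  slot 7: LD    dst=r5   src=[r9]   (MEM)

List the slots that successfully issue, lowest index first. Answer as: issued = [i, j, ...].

slot 0 (BR): ISSUE — free A2,Mu2,Ld2,B0 rp6 wp4
slot 1 (ALU): ISSUE — free A1,Mu2,Ld2,B0 rp4 wp3
slot 2 (ALU): ISSUE — free A0,Mu2,Ld2,B0 rp2 wp2
slot 3 (BR): stall FU — free A0,Mu2,Ld2,B0 rp2 wp2
slot 4 (ALU): stall FU — free A0,Mu2,Ld2,B0 rp2 wp2
slot 5 (MEM): stall WAW — free A0,Mu2,Ld2,B0 rp2 wp2
slot 6 (MUL): stall WAW — free A0,Mu2,Ld2,B0 rp2 wp2
slot 7 (MEM): ISSUE — free A0,Mu2,Ld1,B0 rp1 wp1

issued = [0, 1, 2, 7]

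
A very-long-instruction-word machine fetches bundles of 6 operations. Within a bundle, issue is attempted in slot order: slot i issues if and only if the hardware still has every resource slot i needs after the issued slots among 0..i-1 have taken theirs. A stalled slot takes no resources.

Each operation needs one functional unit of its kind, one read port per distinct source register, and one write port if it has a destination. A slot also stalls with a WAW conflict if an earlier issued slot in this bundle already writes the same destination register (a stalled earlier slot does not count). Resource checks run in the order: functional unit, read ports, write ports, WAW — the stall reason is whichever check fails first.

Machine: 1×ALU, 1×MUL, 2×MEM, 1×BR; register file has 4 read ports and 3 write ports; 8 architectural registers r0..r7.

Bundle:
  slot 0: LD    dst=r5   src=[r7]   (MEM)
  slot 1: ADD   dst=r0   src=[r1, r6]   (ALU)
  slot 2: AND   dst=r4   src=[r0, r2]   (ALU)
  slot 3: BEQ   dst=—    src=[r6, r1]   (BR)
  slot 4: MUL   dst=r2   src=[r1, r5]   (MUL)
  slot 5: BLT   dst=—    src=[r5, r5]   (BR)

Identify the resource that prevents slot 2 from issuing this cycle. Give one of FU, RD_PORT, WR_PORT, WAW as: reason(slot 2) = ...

(0) want 1×MEM +1rd +1wr — yes → AL1|MU1|ME1|BR1|rd3|wr2
(1) want 1×ALU +2rd +1wr — yes → AL0|MU1|ME1|BR1|rd1|wr1
(2) want 1×ALU +2rd +1wr — FU → AL0|MU1|ME1|BR1|rd1|wr1
(3) want 1×BR +2rd +0wr — RD_PORT → AL0|MU1|ME1|BR1|rd1|wr1
(4) want 1×MUL +2rd +1wr — RD_PORT → AL0|MU1|ME1|BR1|rd1|wr1
(5) want 1×BR +1rd +0wr — yes → AL0|MU1|ME1|BR0|rd0|wr1

reason(slot 2) = FU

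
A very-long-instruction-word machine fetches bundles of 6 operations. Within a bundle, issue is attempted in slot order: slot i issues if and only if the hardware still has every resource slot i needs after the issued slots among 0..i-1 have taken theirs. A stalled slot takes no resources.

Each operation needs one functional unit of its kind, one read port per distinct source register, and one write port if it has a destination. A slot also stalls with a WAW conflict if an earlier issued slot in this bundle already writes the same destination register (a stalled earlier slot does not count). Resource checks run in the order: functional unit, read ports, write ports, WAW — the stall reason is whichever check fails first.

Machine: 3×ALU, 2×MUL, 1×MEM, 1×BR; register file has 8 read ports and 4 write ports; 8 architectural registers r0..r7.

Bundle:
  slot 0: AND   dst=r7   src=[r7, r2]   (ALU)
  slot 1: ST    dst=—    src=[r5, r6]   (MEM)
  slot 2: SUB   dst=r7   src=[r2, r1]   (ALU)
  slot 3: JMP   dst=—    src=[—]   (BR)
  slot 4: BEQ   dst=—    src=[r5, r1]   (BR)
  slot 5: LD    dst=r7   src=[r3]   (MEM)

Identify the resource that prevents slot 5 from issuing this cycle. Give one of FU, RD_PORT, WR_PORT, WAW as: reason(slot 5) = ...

#0 ALU src=r7,r2 dispatched  <A:2 Mu:2 Ld:1 B:1 rd:6 wr:3>
#1 MEM src=r5,r6 dispatched  <A:2 Mu:2 Ld:0 B:1 rd:4 wr:3>
#2 ALU src=r2,r1 held:WAW  <A:2 Mu:2 Ld:0 B:1 rd:4 wr:3>
#3 BR src=- dispatched  <A:2 Mu:2 Ld:0 B:0 rd:4 wr:3>
#4 BR src=r5,r1 held:FU  <A:2 Mu:2 Ld:0 B:0 rd:4 wr:3>
#5 MEM src=r3 held:FU  <A:2 Mu:2 Ld:0 B:0 rd:4 wr:3>

reason(slot 5) = FU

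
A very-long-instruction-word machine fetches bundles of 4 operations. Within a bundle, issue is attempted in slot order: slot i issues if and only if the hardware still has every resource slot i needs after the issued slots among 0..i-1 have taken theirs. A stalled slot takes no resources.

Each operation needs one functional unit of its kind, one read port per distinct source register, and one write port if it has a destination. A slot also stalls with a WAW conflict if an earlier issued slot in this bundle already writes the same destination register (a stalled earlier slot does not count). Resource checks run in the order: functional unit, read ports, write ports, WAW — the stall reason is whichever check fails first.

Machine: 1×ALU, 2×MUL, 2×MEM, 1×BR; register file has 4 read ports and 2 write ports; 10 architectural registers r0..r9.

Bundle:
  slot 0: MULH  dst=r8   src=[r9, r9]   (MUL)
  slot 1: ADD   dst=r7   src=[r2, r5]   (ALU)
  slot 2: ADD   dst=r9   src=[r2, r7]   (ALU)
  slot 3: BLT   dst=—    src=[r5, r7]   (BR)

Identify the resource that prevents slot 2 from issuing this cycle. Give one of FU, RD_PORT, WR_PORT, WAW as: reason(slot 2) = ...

reason(slot 2) = FU

  0. MUL→r8 ⇒ go  {1A/1Mu/2Ld/1B | 3r 1w}
  1. ALU→r7 ⇒ go  {0A/1Mu/2Ld/1B | 1r 0w}
  2. ALU→r9 ⇒ no(FU)  {0A/1Mu/2Ld/1B | 1r 0w}
  3. BR ⇒ no(RD_PORT)  {0A/1Mu/2Ld/1B | 1r 0w}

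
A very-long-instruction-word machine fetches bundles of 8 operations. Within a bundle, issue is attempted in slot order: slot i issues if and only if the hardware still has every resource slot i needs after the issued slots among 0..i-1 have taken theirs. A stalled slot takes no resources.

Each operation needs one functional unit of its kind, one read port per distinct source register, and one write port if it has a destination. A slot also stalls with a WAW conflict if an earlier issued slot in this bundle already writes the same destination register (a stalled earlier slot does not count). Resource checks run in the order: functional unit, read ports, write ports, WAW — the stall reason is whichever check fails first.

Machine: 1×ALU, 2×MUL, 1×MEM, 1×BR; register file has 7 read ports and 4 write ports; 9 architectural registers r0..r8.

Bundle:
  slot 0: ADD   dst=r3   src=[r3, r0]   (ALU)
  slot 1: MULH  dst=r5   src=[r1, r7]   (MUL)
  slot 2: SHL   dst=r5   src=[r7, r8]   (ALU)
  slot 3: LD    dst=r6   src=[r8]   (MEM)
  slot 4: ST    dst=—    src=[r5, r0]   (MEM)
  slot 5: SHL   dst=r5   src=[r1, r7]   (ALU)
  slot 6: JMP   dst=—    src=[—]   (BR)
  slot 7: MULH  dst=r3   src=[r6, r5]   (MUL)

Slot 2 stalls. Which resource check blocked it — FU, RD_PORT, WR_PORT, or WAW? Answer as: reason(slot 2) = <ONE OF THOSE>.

(0) want 1×ALU +2rd +1wr — yes → AL0|MU2|ME1|BR1|rd5|wr3
(1) want 1×MUL +2rd +1wr — yes → AL0|MU1|ME1|BR1|rd3|wr2
(2) want 1×ALU +2rd +1wr — FU → AL0|MU1|ME1|BR1|rd3|wr2
(3) want 1×MEM +1rd +1wr — yes → AL0|MU1|ME0|BR1|rd2|wr1
(4) want 1×MEM +2rd +0wr — FU → AL0|MU1|ME0|BR1|rd2|wr1
(5) want 1×ALU +2rd +1wr — FU → AL0|MU1|ME0|BR1|rd2|wr1
(6) want 1×BR +0rd +0wr — yes → AL0|MU1|ME0|BR0|rd2|wr1
(7) want 1×MUL +2rd +1wr — WAW → AL0|MU1|ME0|BR0|rd2|wr1

reason(slot 2) = FU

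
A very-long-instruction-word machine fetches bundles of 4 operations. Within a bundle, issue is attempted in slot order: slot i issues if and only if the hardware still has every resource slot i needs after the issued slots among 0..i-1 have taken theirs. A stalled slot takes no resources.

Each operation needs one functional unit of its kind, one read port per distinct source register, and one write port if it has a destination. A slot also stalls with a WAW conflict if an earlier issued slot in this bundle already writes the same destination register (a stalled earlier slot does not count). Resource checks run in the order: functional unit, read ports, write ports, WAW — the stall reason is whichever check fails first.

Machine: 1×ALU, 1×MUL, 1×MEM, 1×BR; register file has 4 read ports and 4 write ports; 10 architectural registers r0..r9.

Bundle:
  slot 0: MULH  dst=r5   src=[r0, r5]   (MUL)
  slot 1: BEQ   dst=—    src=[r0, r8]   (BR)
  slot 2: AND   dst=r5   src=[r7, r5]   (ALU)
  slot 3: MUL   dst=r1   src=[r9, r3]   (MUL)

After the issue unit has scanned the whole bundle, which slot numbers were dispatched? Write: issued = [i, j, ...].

issued = [0, 1]

[0] MUL needs rd=2 wr=1: ok; after: ALU=1 MUL=0 MEM=1 BR=1, R=2, W=3
[1] BR needs rd=2 wr=0: ok; after: ALU=1 MUL=0 MEM=1 BR=0, R=0, W=3
[2] ALU needs rd=2 wr=1: RD_PORT; after: ALU=1 MUL=0 MEM=1 BR=0, R=0, W=3
[3] MUL needs rd=2 wr=1: FU; after: ALU=1 MUL=0 MEM=1 BR=0, R=0, W=3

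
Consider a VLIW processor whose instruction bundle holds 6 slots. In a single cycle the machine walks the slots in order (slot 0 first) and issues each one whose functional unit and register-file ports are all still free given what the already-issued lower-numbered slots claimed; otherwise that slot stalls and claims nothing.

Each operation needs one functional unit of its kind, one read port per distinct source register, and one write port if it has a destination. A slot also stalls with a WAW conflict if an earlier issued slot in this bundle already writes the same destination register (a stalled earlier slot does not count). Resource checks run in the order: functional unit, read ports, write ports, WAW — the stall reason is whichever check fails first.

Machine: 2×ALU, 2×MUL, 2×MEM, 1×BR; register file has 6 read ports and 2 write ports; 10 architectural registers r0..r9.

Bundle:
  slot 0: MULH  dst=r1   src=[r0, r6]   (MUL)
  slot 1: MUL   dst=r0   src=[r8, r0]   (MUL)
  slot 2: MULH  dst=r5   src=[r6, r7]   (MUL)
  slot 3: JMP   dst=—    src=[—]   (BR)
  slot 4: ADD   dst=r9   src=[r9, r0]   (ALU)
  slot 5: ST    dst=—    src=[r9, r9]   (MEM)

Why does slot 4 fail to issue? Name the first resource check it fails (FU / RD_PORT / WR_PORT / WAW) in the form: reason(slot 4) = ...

#0 MUL src=r0,r6 dispatched  <A:2 Mu:1 Ld:2 B:1 rd:4 wr:1>
#1 MUL src=r8,r0 dispatched  <A:2 Mu:0 Ld:2 B:1 rd:2 wr:0>
#2 MUL src=r6,r7 held:FU  <A:2 Mu:0 Ld:2 B:1 rd:2 wr:0>
#3 BR src=- dispatched  <A:2 Mu:0 Ld:2 B:0 rd:2 wr:0>
#4 ALU src=r9,r0 held:WR_PORT  <A:2 Mu:0 Ld:2 B:0 rd:2 wr:0>
#5 MEM src=r9,r9 dispatched  <A:2 Mu:0 Ld:1 B:0 rd:1 wr:0>

reason(slot 4) = WR_PORT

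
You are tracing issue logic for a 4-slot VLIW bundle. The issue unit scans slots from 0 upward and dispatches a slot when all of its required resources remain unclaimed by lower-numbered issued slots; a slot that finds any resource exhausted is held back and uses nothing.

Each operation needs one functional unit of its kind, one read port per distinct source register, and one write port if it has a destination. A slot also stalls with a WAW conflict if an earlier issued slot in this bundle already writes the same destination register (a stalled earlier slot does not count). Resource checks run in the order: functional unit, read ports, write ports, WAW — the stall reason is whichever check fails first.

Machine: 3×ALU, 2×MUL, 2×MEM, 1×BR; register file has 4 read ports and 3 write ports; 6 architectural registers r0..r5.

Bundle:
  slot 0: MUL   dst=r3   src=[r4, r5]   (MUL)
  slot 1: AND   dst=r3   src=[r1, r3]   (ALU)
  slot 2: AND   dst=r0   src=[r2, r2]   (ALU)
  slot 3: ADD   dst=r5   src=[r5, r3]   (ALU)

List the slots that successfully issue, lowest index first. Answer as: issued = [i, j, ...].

slot 0 (MUL): ISSUE — free A3,Mu1,Ld2,B1 rp2 wp2
slot 1 (ALU): stall WAW — free A3,Mu1,Ld2,B1 rp2 wp2
slot 2 (ALU): ISSUE — free A2,Mu1,Ld2,B1 rp1 wp1
slot 3 (ALU): stall RD_PORT — free A2,Mu1,Ld2,B1 rp1 wp1

issued = [0, 2]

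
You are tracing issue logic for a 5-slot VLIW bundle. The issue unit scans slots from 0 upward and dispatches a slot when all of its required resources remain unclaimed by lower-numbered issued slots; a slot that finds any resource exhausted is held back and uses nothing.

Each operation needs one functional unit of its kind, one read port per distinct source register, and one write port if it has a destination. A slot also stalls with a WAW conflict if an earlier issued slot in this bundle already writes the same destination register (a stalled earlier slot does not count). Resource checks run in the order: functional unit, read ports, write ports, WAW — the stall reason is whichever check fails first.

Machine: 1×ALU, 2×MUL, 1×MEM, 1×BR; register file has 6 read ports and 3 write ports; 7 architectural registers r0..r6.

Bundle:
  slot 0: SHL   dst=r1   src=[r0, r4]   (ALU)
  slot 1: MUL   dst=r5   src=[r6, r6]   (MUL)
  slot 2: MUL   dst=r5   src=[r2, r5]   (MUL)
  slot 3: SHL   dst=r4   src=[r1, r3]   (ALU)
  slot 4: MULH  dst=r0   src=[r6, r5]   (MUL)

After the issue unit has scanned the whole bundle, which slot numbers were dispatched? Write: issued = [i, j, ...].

slot 0 (ALU): ISSUE — free A0,Mu2,Ld1,B1 rp4 wp2
slot 1 (MUL): ISSUE — free A0,Mu1,Ld1,B1 rp3 wp1
slot 2 (MUL): stall WAW — free A0,Mu1,Ld1,B1 rp3 wp1
slot 3 (ALU): stall FU — free A0,Mu1,Ld1,B1 rp3 wp1
slot 4 (MUL): ISSUE — free A0,Mu0,Ld1,B1 rp1 wp0

issued = [0, 1, 4]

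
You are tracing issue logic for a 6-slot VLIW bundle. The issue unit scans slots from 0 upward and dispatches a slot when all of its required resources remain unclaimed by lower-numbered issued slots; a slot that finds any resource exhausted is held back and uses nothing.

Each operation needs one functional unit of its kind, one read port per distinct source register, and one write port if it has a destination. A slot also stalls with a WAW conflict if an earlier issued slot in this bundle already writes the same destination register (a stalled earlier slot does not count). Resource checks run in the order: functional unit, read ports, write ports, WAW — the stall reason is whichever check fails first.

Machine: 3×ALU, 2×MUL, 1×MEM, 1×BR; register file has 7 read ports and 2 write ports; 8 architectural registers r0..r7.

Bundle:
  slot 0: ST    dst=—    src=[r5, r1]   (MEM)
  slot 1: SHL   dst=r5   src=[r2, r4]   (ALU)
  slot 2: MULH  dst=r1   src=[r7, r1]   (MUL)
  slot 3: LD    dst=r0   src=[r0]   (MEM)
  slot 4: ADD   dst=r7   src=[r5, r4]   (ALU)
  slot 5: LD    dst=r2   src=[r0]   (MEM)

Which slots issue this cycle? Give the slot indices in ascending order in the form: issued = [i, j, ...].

issued = [0, 1, 2]

[0] MEM needs rd=2 wr=0: ok; after: ALU=3 MUL=2 MEM=0 BR=1, R=5, W=2
[1] ALU needs rd=2 wr=1: ok; after: ALU=2 MUL=2 MEM=0 BR=1, R=3, W=1
[2] MUL needs rd=2 wr=1: ok; after: ALU=2 MUL=1 MEM=0 BR=1, R=1, W=0
[3] MEM needs rd=1 wr=1: FU; after: ALU=2 MUL=1 MEM=0 BR=1, R=1, W=0
[4] ALU needs rd=2 wr=1: RD_PORT; after: ALU=2 MUL=1 MEM=0 BR=1, R=1, W=0
[5] MEM needs rd=1 wr=1: FU; after: ALU=2 MUL=1 MEM=0 BR=1, R=1, W=0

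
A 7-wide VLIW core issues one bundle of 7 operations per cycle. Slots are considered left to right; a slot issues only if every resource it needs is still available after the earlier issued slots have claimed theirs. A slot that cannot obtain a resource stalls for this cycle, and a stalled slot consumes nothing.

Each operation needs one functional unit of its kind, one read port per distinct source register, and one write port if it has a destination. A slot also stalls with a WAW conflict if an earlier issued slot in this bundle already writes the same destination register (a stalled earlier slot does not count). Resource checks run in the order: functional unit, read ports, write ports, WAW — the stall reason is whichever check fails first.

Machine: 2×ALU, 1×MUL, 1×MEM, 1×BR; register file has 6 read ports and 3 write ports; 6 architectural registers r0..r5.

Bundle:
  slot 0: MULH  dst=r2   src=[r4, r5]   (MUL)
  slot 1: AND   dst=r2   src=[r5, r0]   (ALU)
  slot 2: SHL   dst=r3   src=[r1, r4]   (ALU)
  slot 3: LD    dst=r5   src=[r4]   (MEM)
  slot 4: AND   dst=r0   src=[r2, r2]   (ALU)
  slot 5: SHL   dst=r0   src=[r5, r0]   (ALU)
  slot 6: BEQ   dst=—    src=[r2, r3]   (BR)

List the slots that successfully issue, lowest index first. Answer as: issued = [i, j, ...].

slot 0 (MUL): ISSUE — free A2,Mu0,Ld1,B1 rp4 wp2
slot 1 (ALU): stall WAW — free A2,Mu0,Ld1,B1 rp4 wp2
slot 2 (ALU): ISSUE — free A1,Mu0,Ld1,B1 rp2 wp1
slot 3 (MEM): ISSUE — free A1,Mu0,Ld0,B1 rp1 wp0
slot 4 (ALU): stall WR_PORT — free A1,Mu0,Ld0,B1 rp1 wp0
slot 5 (ALU): stall RD_PORT — free A1,Mu0,Ld0,B1 rp1 wp0
slot 6 (BR): stall RD_PORT — free A1,Mu0,Ld0,B1 rp1 wp0

issued = [0, 2, 3]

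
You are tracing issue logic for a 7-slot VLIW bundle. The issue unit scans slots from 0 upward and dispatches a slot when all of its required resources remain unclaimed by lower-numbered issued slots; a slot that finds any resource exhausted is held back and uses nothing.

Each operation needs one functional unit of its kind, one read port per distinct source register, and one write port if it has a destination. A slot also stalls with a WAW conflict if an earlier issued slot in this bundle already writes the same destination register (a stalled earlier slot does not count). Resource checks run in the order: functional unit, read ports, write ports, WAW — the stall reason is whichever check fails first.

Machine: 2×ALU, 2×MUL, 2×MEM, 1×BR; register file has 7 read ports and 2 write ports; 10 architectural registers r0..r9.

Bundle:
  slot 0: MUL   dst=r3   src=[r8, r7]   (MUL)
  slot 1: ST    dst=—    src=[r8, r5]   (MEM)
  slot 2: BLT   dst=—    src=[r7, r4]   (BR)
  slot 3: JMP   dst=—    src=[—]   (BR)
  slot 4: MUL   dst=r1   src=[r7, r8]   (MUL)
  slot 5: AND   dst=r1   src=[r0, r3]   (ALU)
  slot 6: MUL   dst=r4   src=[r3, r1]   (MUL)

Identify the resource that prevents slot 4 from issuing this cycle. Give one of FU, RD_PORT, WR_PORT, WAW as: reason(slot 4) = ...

#0 MUL src=r8,r7 dispatched  <A:2 Mu:1 Ld:2 B:1 rd:5 wr:1>
#1 MEM src=r8,r5 dispatched  <A:2 Mu:1 Ld:1 B:1 rd:3 wr:1>
#2 BR src=r7,r4 dispatched  <A:2 Mu:1 Ld:1 B:0 rd:1 wr:1>
#3 BR src=- held:FU  <A:2 Mu:1 Ld:1 B:0 rd:1 wr:1>
#4 MUL src=r7,r8 held:RD_PORT  <A:2 Mu:1 Ld:1 B:0 rd:1 wr:1>
#5 ALU src=r0,r3 held:RD_PORT  <A:2 Mu:1 Ld:1 B:0 rd:1 wr:1>
#6 MUL src=r3,r1 held:RD_PORT  <A:2 Mu:1 Ld:1 B:0 rd:1 wr:1>

reason(slot 4) = RD_PORT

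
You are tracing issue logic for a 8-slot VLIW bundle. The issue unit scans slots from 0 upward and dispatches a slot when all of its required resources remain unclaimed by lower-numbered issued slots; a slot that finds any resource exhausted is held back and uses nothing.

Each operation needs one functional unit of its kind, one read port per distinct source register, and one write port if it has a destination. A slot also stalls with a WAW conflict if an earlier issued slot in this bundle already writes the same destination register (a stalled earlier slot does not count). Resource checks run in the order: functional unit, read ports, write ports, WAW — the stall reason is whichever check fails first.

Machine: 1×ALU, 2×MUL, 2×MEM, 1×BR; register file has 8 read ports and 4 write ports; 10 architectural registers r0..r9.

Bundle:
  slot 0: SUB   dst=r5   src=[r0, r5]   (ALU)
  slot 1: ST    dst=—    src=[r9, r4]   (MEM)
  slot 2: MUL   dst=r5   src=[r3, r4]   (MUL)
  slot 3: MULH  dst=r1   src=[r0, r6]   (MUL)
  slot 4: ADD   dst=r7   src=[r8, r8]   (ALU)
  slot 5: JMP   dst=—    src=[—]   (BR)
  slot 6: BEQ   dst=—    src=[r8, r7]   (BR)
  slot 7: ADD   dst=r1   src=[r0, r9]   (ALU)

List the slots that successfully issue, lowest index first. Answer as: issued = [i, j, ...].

  0. ALU→r5 ⇒ go  {0A/2Mu/2Ld/1B | 6r 3w}
  1. MEM ⇒ go  {0A/2Mu/1Ld/1B | 4r 3w}
  2. MUL→r5 ⇒ no(WAW)  {0A/2Mu/1Ld/1B | 4r 3w}
  3. MUL→r1 ⇒ go  {0A/1Mu/1Ld/1B | 2r 2w}
  4. ALU→r7 ⇒ no(FU)  {0A/1Mu/1Ld/1B | 2r 2w}
  5. BR ⇒ go  {0A/1Mu/1Ld/0B | 2r 2w}
  6. BR ⇒ no(FU)  {0A/1Mu/1Ld/0B | 2r 2w}
  7. ALU→r1 ⇒ no(FU)  {0A/1Mu/1Ld/0B | 2r 2w}

issued = [0, 1, 3, 5]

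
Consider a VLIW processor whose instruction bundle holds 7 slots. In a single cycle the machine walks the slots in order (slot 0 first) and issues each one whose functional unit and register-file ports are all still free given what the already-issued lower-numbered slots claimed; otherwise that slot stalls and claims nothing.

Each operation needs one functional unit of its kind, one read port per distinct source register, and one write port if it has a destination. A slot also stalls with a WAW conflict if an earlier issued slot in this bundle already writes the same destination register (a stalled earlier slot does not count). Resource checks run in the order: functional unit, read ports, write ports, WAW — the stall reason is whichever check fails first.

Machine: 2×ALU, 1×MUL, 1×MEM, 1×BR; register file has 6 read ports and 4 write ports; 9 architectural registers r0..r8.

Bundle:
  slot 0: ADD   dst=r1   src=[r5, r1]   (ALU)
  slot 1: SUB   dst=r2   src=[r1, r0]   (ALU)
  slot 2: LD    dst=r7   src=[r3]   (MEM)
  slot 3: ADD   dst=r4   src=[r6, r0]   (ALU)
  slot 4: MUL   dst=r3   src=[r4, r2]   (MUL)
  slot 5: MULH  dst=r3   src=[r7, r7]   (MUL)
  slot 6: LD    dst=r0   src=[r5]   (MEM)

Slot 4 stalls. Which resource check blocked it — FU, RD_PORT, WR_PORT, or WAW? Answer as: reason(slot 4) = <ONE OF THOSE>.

[0] ALU needs rd=2 wr=1: ok; after: ALU=1 MUL=1 MEM=1 BR=1, R=4, W=3
[1] ALU needs rd=2 wr=1: ok; after: ALU=0 MUL=1 MEM=1 BR=1, R=2, W=2
[2] MEM needs rd=1 wr=1: ok; after: ALU=0 MUL=1 MEM=0 BR=1, R=1, W=1
[3] ALU needs rd=2 wr=1: FU; after: ALU=0 MUL=1 MEM=0 BR=1, R=1, W=1
[4] MUL needs rd=2 wr=1: RD_PORT; after: ALU=0 MUL=1 MEM=0 BR=1, R=1, W=1
[5] MUL needs rd=1 wr=1: ok; after: ALU=0 MUL=0 MEM=0 BR=1, R=0, W=0
[6] MEM needs rd=1 wr=1: FU; after: ALU=0 MUL=0 MEM=0 BR=1, R=0, W=0

reason(slot 4) = RD_PORT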